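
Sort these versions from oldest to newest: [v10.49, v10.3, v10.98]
[v10.3, v10.49, v10.98]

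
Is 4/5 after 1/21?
Yes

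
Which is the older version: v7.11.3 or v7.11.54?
v7.11.3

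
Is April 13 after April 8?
Yes. Day 13 comes after day 8 in April — this is a date comparison, not a decimal one (the decimal 4.13 would be smaller than 4.8).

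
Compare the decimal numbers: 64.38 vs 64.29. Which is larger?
64.38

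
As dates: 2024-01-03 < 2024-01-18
True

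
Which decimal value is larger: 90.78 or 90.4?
90.78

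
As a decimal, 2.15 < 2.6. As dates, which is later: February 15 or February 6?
February 15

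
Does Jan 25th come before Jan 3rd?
No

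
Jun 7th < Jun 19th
True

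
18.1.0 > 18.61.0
False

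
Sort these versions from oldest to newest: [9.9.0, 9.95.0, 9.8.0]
[9.8.0, 9.9.0, 9.95.0]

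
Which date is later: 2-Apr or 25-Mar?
2-Apr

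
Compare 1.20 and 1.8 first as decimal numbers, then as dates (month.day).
As decimals: 1.20 < 1.8. As dates: 1/20 is later than 1/8 (day 20 > day 8).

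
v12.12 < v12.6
False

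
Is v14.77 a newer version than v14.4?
Yes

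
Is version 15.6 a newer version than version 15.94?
No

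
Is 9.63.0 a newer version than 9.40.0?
Yes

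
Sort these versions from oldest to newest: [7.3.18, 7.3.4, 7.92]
[7.3.4, 7.3.18, 7.92]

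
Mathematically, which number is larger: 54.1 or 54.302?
54.302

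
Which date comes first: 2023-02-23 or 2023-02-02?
2023-02-02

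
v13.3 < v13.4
True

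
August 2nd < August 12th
True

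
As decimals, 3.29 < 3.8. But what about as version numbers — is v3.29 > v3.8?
True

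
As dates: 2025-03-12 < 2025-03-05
False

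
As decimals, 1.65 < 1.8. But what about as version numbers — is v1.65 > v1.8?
True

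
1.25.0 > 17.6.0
False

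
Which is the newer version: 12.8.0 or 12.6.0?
12.8.0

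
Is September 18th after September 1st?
Yes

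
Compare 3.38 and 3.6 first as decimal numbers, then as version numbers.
As decimals: 3.38 < 3.6. As versions: v3.38 > v3.6 (minor version 38 > 6).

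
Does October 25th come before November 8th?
Yes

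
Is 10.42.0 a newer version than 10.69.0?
No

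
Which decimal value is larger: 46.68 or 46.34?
46.68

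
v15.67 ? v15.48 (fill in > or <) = >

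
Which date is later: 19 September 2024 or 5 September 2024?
19 September 2024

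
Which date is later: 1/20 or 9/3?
9/3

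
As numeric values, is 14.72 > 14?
True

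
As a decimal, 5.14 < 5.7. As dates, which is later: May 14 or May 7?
May 14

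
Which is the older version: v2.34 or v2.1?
v2.1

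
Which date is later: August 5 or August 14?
August 14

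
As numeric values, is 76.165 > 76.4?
False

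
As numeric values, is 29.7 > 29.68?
True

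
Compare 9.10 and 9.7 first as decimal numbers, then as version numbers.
As decimals: 9.10 < 9.7. As versions: v9.10 > v9.7 (minor version 10 > 7).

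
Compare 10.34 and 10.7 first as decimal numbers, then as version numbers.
As decimals: 10.34 < 10.7. As versions: v10.34 > v10.7 (minor version 34 > 7).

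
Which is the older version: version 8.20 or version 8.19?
version 8.19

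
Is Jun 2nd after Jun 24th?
No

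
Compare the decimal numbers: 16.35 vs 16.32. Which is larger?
16.35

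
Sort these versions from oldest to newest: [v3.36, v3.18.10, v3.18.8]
[v3.18.8, v3.18.10, v3.36]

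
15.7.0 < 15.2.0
False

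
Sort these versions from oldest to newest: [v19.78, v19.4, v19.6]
[v19.4, v19.6, v19.78]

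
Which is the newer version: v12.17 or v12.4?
v12.17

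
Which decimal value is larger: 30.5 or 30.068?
30.5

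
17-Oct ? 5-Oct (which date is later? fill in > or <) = >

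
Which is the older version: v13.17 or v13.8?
v13.8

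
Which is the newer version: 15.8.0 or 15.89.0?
15.89.0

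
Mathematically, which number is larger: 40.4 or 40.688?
40.688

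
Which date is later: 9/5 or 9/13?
9/13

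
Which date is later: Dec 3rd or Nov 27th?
Dec 3rd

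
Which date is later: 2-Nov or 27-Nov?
27-Nov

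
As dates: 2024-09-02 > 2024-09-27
False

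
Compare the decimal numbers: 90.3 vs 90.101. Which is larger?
90.3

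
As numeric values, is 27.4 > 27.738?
False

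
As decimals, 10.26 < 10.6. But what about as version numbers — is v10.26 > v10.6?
True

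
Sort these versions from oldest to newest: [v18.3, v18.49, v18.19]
[v18.3, v18.19, v18.49]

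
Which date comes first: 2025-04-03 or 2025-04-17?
2025-04-03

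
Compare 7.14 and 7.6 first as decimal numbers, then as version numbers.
As decimals: 7.14 < 7.6. As versions: v7.14 > v7.6 (minor version 14 > 6).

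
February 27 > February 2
True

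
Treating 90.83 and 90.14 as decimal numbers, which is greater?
90.83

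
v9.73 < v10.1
True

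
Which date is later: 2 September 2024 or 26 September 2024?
26 September 2024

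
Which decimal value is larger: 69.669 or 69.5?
69.669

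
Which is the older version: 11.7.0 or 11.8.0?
11.7.0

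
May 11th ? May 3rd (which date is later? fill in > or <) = >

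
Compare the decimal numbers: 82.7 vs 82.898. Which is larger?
82.898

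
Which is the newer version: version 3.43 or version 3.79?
version 3.79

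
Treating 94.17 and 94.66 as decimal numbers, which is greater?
94.66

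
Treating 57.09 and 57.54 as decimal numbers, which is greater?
57.54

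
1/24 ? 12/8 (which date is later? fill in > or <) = <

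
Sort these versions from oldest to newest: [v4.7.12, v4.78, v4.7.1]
[v4.7.1, v4.7.12, v4.78]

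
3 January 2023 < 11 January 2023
True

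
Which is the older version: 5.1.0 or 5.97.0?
5.1.0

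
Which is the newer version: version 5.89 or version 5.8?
version 5.89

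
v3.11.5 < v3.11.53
True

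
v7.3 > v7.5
False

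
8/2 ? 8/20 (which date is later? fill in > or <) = <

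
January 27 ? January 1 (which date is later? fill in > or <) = >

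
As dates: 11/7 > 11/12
False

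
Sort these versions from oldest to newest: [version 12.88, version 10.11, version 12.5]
[version 10.11, version 12.5, version 12.88]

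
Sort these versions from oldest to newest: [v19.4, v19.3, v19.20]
[v19.3, v19.4, v19.20]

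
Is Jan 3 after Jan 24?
No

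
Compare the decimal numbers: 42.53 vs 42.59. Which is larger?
42.59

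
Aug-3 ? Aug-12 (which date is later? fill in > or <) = <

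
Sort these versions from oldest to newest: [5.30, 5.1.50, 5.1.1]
[5.1.1, 5.1.50, 5.30]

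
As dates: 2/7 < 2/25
True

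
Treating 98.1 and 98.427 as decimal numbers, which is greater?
98.427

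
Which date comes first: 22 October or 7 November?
22 October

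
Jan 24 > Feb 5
False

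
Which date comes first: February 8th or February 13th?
February 8th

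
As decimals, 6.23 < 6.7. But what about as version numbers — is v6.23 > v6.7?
True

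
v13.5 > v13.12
False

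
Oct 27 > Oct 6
True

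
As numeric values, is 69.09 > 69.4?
False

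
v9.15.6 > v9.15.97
False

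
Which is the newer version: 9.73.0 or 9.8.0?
9.73.0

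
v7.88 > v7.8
True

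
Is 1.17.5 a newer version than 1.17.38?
No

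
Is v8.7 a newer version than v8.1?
Yes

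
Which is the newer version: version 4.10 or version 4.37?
version 4.37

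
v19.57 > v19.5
True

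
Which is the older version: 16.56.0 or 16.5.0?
16.5.0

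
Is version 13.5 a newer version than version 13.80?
No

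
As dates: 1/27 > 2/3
False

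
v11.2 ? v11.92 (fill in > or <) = <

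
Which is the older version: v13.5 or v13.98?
v13.5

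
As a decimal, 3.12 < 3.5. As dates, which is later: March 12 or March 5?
March 12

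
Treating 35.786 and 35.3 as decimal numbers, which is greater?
35.786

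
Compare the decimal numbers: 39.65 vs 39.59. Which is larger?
39.65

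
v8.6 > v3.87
True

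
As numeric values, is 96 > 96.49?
False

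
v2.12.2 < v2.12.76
True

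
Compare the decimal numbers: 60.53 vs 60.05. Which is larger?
60.53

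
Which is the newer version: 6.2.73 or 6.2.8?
6.2.73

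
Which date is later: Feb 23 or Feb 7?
Feb 23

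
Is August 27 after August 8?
Yes. Day 27 comes after day 8 in August — this is a date comparison, not a decimal one (the decimal 8.27 would be smaller than 8.8).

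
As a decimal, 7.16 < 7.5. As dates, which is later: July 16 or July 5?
July 16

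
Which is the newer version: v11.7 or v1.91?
v11.7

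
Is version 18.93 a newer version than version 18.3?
Yes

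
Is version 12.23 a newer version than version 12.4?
Yes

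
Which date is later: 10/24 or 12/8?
12/8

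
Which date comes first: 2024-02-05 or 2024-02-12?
2024-02-05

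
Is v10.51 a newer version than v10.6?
Yes. Version numbers are compared segment by segment as integers, not as decimals: minor version 51 > 6, so v10.51 > v10.6 (even though the decimal 10.51 < 10.6).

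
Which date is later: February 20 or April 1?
April 1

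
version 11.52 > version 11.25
True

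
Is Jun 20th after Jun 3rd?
Yes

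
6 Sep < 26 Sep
True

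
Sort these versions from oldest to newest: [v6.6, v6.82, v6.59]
[v6.6, v6.59, v6.82]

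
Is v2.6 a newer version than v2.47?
No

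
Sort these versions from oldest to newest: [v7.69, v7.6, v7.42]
[v7.6, v7.42, v7.69]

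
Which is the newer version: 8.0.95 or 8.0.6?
8.0.95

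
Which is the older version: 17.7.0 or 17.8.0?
17.7.0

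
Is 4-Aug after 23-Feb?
Yes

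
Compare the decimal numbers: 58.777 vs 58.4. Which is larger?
58.777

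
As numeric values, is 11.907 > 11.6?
True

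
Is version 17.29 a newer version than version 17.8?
Yes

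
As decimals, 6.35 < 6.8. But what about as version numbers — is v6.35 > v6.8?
True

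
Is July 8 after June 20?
Yes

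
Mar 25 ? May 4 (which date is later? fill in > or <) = <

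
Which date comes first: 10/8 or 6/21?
6/21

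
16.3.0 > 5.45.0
True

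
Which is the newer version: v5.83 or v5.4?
v5.83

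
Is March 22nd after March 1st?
Yes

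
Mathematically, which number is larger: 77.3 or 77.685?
77.685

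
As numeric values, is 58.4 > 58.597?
False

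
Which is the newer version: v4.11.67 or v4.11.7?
v4.11.67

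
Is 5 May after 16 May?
No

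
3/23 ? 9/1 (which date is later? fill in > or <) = <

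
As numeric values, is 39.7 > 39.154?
True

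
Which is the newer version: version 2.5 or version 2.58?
version 2.58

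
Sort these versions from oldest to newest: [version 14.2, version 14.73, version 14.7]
[version 14.2, version 14.7, version 14.73]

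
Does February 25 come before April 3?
Yes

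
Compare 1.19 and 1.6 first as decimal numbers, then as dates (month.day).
As decimals: 1.19 < 1.6. As dates: 1/19 is later than 1/6 (day 19 > day 6).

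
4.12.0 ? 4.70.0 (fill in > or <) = <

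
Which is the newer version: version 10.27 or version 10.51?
version 10.51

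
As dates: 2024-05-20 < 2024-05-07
False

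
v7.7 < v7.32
True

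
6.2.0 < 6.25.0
True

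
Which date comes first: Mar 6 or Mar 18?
Mar 6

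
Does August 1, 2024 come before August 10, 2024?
Yes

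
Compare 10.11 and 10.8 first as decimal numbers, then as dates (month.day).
As decimals: 10.11 < 10.8. As dates: 10/11 is later than 10/8 (day 11 > day 8).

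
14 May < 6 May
False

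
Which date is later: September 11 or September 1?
September 11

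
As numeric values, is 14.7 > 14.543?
True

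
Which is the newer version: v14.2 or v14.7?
v14.7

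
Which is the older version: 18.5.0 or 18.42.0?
18.5.0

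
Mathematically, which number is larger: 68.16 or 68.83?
68.83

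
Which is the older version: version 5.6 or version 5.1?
version 5.1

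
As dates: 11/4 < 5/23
False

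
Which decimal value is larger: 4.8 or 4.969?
4.969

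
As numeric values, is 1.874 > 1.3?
True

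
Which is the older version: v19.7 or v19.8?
v19.7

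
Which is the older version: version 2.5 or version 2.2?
version 2.2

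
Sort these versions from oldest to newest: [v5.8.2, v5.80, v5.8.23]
[v5.8.2, v5.8.23, v5.80]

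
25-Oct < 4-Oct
False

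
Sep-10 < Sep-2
False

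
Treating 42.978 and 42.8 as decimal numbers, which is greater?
42.978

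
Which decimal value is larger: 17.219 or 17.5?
17.5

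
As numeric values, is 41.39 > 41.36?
True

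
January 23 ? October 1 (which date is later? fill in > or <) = <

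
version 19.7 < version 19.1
False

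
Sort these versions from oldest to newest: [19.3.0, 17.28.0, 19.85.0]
[17.28.0, 19.3.0, 19.85.0]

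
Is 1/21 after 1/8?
Yes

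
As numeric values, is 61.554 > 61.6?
False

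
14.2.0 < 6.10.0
False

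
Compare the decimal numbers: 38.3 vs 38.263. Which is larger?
38.3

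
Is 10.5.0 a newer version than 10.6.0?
No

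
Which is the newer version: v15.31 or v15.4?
v15.31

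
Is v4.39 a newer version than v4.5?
Yes. Version numbers are compared segment by segment as integers, not as decimals: minor version 39 > 5, so v4.39 > v4.5 (even though the decimal 4.39 < 4.5).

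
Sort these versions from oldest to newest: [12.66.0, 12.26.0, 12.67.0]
[12.26.0, 12.66.0, 12.67.0]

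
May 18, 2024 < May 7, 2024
False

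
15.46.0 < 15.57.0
True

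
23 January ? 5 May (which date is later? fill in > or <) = <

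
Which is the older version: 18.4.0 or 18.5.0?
18.4.0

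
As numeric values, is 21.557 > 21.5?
True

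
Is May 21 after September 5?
No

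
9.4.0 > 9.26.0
False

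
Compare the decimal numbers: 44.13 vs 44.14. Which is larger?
44.14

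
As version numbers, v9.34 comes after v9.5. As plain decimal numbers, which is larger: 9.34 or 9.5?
9.5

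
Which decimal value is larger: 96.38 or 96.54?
96.54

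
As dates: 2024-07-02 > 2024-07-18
False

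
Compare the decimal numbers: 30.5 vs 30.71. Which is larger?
30.71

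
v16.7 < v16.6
False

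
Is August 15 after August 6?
Yes. Day 15 comes after day 6 in August — this is a date comparison, not a decimal one (the decimal 8.15 would be smaller than 8.6).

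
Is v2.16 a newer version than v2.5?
Yes. Version numbers are compared segment by segment as integers, not as decimals: minor version 16 > 5, so v2.16 > v2.5 (even though the decimal 2.16 < 2.5).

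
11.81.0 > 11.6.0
True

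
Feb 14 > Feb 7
True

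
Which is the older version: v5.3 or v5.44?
v5.3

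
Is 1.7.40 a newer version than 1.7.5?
Yes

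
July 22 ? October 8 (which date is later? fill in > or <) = <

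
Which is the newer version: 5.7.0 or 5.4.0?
5.7.0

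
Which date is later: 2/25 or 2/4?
2/25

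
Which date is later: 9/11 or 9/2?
9/11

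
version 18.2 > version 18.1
True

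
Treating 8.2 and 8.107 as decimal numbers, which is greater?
8.2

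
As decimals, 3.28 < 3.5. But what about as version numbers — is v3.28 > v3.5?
True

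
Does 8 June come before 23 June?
Yes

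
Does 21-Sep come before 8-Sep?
No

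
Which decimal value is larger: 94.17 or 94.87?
94.87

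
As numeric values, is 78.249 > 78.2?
True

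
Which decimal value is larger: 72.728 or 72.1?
72.728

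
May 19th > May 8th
True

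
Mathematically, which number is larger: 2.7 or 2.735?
2.735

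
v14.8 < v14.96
True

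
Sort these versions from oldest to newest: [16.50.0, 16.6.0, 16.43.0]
[16.6.0, 16.43.0, 16.50.0]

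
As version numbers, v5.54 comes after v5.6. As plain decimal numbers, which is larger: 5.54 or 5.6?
5.6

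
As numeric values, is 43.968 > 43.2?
True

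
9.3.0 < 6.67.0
False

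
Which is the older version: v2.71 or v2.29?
v2.29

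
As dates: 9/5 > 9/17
False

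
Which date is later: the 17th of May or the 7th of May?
the 17th of May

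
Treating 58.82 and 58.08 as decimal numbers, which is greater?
58.82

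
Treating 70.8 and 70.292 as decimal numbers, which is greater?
70.8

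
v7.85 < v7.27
False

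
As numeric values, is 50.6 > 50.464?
True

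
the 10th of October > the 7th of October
True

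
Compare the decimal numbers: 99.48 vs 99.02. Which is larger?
99.48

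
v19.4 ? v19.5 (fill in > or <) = <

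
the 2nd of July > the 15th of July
False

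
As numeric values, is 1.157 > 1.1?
True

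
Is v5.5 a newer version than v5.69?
No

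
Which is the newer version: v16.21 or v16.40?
v16.40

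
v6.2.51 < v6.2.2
False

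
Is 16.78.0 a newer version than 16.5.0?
Yes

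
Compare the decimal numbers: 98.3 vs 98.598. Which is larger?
98.598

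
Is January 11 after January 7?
Yes. Day 11 comes after day 7 in January — this is a date comparison, not a decimal one (the decimal 1.11 would be smaller than 1.7).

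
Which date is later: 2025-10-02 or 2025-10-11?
2025-10-11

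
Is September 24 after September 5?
Yes. Day 24 comes after day 5 in September — this is a date comparison, not a decimal one (the decimal 9.24 would be smaller than 9.5).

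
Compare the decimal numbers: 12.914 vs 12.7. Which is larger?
12.914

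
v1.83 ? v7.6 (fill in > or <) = <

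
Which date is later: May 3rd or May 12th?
May 12th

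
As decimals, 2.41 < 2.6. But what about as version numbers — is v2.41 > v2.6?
True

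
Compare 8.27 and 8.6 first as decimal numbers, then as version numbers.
As decimals: 8.27 < 8.6. As versions: v8.27 > v8.6 (minor version 27 > 6).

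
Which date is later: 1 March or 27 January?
1 March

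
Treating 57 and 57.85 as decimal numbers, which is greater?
57.85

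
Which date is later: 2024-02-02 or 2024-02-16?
2024-02-16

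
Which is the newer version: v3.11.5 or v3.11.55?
v3.11.55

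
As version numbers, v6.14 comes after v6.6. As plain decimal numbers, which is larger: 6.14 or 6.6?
6.6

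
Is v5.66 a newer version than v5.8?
Yes. Version numbers are compared segment by segment as integers, not as decimals: minor version 66 > 8, so v5.66 > v5.8 (even though the decimal 5.66 < 5.8).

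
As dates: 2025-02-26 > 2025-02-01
True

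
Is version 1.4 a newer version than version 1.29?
No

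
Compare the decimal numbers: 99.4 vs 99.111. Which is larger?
99.4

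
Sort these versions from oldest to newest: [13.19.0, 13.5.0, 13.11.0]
[13.5.0, 13.11.0, 13.19.0]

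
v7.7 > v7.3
True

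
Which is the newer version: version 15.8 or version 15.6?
version 15.8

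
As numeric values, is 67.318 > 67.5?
False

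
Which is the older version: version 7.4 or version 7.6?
version 7.4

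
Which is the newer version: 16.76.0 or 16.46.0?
16.76.0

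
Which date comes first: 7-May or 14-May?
7-May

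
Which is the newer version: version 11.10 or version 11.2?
version 11.10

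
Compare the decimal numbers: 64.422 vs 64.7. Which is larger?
64.7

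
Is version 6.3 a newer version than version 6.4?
No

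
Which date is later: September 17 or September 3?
September 17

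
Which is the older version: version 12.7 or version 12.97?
version 12.7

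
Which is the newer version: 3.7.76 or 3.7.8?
3.7.76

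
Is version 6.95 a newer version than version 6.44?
Yes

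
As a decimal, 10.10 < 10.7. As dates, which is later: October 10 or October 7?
October 10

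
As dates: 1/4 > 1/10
False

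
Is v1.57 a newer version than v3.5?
No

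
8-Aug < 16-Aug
True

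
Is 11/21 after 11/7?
Yes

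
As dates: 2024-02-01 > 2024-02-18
False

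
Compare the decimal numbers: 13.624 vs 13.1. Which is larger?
13.624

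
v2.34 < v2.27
False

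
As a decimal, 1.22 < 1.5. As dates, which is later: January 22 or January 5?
January 22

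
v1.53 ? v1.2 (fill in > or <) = >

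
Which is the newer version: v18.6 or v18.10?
v18.10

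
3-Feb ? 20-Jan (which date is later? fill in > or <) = >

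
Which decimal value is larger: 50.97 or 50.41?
50.97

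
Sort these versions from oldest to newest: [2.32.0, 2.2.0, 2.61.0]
[2.2.0, 2.32.0, 2.61.0]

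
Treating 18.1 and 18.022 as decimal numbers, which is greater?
18.1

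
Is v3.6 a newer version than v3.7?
No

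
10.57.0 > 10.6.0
True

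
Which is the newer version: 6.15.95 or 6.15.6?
6.15.95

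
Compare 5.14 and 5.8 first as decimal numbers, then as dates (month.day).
As decimals: 5.14 < 5.8. As dates: 5/14 is later than 5/8 (day 14 > day 8).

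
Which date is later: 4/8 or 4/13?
4/13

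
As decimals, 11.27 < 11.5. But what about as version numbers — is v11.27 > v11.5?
True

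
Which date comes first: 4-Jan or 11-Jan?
4-Jan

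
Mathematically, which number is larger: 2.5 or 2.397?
2.5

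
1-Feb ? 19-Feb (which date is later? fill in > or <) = <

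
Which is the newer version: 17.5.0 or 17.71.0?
17.71.0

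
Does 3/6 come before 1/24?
No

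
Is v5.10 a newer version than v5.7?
Yes. Version numbers are compared segment by segment as integers, not as decimals: minor version 10 > 7, so v5.10 > v5.7 (even though the decimal 5.10 < 5.7).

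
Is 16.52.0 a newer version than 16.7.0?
Yes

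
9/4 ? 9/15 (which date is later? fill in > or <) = <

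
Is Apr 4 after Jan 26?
Yes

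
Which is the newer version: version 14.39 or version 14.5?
version 14.39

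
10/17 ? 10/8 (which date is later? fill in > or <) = >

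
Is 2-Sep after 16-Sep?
No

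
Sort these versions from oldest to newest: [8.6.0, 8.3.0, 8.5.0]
[8.3.0, 8.5.0, 8.6.0]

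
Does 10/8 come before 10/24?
Yes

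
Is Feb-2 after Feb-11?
No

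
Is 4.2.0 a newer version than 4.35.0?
No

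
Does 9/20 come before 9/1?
No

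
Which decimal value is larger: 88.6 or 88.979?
88.979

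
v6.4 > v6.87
False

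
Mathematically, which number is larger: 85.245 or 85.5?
85.5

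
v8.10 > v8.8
True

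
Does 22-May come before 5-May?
No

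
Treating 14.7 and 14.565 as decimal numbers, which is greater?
14.7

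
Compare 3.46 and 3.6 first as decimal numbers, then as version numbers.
As decimals: 3.46 < 3.6. As versions: v3.46 > v3.6 (minor version 46 > 6).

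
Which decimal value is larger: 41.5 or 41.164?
41.5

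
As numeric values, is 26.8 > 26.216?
True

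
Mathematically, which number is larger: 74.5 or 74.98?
74.98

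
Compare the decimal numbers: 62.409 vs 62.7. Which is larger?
62.7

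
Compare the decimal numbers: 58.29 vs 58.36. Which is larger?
58.36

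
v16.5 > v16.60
False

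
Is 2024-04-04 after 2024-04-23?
No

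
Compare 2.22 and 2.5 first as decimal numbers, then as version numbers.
As decimals: 2.22 < 2.5. As versions: v2.22 > v2.5 (minor version 22 > 5).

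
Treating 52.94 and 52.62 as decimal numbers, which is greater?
52.94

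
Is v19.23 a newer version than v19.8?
Yes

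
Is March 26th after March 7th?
Yes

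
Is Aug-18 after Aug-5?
Yes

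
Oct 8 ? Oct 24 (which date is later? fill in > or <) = <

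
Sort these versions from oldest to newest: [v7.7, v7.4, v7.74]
[v7.4, v7.7, v7.74]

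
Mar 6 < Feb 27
False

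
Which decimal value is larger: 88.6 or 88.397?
88.6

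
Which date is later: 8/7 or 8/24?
8/24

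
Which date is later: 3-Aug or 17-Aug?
17-Aug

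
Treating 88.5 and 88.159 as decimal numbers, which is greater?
88.5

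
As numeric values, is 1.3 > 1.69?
False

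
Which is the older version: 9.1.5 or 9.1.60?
9.1.5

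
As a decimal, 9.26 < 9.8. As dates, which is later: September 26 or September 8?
September 26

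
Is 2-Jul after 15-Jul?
No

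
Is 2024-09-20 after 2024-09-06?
Yes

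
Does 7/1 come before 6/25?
No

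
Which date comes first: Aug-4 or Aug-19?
Aug-4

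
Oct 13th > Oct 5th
True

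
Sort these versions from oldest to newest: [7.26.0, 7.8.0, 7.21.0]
[7.8.0, 7.21.0, 7.26.0]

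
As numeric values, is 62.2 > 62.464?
False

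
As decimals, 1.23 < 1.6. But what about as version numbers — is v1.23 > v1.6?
True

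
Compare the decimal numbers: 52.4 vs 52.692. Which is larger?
52.692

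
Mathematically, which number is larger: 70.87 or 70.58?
70.87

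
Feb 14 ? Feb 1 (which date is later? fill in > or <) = >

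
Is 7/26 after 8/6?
No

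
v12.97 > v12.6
True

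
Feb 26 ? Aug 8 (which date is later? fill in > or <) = <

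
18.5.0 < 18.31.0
True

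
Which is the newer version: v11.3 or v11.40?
v11.40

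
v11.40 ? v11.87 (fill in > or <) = <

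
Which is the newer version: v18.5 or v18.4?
v18.5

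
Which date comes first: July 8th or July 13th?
July 8th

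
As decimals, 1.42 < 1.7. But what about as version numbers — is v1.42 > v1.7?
True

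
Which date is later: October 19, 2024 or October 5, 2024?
October 19, 2024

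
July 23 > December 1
False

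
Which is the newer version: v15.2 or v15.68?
v15.68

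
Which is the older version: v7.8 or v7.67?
v7.8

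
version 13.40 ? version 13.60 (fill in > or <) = <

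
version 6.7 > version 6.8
False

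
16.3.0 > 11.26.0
True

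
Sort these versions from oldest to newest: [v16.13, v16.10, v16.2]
[v16.2, v16.10, v16.13]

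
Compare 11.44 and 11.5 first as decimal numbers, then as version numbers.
As decimals: 11.44 < 11.5. As versions: v11.44 > v11.5 (minor version 44 > 5).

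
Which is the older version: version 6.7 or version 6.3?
version 6.3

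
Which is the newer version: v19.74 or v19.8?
v19.74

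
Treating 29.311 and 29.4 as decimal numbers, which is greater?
29.4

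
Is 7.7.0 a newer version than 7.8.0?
No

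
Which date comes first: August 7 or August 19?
August 7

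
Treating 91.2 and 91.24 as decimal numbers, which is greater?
91.24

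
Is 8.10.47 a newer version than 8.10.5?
Yes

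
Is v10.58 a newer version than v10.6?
Yes. Version numbers are compared segment by segment as integers, not as decimals: minor version 58 > 6, so v10.58 > v10.6 (even though the decimal 10.58 < 10.6).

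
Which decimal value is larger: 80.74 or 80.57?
80.74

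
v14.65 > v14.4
True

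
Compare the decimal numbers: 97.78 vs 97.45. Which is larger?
97.78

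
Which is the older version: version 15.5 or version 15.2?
version 15.2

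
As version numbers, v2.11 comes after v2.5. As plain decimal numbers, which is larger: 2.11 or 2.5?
2.5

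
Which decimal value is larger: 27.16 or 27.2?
27.2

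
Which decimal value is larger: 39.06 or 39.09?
39.09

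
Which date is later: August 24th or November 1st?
November 1st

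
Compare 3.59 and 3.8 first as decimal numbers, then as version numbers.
As decimals: 3.59 < 3.8. As versions: v3.59 > v3.8 (minor version 59 > 8).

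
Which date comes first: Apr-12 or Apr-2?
Apr-2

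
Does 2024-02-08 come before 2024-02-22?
Yes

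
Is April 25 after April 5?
Yes. Day 25 comes after day 5 in April — this is a date comparison, not a decimal one (the decimal 4.25 would be smaller than 4.5).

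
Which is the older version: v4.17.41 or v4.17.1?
v4.17.1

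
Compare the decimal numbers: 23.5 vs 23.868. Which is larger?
23.868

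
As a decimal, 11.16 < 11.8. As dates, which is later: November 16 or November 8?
November 16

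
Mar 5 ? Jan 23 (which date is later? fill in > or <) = >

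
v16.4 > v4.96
True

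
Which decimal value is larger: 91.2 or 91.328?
91.328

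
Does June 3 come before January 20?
No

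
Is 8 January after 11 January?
No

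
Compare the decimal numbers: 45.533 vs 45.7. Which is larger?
45.7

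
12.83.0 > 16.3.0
False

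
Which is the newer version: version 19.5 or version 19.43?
version 19.43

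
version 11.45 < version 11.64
True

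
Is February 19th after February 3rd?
Yes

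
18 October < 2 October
False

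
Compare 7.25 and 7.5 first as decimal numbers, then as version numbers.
As decimals: 7.25 < 7.5. As versions: v7.25 > v7.5 (minor version 25 > 5).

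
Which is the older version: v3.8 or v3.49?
v3.8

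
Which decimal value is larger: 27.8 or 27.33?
27.8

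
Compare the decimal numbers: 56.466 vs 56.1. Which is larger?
56.466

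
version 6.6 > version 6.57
False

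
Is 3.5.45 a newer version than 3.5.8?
Yes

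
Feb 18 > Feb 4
True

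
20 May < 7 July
True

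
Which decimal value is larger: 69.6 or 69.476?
69.6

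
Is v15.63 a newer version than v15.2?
Yes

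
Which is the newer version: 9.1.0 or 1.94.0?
9.1.0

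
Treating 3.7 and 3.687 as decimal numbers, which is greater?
3.7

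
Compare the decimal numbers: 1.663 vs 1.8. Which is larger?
1.8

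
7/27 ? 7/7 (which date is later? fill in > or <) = >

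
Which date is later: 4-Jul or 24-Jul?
24-Jul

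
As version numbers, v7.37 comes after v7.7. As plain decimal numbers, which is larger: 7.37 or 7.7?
7.7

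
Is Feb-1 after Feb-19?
No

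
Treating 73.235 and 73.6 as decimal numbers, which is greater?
73.6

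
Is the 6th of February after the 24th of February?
No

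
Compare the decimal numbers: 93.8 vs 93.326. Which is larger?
93.8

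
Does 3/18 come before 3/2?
No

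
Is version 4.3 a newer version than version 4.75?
No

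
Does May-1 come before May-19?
Yes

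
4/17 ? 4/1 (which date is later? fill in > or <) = >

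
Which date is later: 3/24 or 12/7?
12/7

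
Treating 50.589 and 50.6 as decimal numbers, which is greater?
50.6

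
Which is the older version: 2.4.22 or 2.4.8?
2.4.8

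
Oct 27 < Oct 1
False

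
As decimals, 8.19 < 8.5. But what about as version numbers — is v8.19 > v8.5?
True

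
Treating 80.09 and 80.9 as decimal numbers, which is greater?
80.9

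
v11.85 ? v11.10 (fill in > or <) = >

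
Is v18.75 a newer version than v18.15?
Yes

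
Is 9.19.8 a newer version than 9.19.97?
No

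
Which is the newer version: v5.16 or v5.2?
v5.16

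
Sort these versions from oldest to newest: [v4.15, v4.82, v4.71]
[v4.15, v4.71, v4.82]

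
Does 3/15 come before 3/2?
No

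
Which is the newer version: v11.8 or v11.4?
v11.8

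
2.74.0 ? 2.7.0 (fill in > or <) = >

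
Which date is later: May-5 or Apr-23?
May-5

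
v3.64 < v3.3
False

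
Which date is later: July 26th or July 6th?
July 26th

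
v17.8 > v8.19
True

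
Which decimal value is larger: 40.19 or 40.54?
40.54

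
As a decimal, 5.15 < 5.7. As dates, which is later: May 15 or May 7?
May 15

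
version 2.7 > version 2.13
False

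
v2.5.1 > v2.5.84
False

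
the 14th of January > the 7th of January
True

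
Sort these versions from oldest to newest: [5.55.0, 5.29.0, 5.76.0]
[5.29.0, 5.55.0, 5.76.0]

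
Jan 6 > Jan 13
False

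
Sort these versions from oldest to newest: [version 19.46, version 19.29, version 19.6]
[version 19.6, version 19.29, version 19.46]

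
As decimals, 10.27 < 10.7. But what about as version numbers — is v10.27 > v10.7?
True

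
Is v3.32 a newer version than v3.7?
Yes. Version numbers are compared segment by segment as integers, not as decimals: minor version 32 > 7, so v3.32 > v3.7 (even though the decimal 3.32 < 3.7).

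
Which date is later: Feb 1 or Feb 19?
Feb 19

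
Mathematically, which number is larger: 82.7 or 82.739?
82.739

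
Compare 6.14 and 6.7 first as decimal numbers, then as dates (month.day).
As decimals: 6.14 < 6.7. As dates: 6/14 is later than 6/7 (day 14 > day 7).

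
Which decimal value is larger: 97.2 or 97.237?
97.237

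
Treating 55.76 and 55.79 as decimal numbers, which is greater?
55.79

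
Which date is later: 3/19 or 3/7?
3/19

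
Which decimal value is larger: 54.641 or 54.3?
54.641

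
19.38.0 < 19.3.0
False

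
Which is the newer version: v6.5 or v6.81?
v6.81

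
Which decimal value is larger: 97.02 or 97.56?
97.56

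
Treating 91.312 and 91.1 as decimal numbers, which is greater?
91.312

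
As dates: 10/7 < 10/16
True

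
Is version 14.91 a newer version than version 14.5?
Yes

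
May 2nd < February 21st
False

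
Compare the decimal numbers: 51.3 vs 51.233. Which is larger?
51.3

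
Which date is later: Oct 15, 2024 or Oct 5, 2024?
Oct 15, 2024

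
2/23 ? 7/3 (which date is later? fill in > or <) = <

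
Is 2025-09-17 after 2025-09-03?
Yes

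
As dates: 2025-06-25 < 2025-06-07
False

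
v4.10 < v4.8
False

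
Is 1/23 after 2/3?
No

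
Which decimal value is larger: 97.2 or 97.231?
97.231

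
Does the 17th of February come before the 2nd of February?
No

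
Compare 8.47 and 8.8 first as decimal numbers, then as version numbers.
As decimals: 8.47 < 8.8. As versions: v8.47 > v8.8 (minor version 47 > 8).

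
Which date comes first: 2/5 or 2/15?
2/5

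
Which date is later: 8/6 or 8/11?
8/11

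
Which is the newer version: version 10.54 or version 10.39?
version 10.54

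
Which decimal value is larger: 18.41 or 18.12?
18.41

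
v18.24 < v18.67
True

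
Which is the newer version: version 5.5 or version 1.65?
version 5.5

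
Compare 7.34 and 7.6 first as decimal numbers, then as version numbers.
As decimals: 7.34 < 7.6. As versions: v7.34 > v7.6 (minor version 34 > 6).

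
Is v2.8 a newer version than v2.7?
Yes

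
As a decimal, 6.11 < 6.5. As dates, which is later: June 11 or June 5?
June 11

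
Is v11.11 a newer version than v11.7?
Yes. Version numbers are compared segment by segment as integers, not as decimals: minor version 11 > 7, so v11.11 > v11.7 (even though the decimal 11.11 < 11.7).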